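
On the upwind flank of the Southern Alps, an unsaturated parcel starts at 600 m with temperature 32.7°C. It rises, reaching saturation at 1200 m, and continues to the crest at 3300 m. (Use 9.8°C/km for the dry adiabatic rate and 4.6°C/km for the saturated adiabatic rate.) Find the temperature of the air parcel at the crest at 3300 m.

From 600 m to 1200 m (dry): cools by 9.8 × 0.6 = 5.88°C, giving 26.82°C.
From 1200 m to 3300 m (saturated): cools by 4.6 × 2.1 = 9.66°C, giving 17.16°C.

17.16°C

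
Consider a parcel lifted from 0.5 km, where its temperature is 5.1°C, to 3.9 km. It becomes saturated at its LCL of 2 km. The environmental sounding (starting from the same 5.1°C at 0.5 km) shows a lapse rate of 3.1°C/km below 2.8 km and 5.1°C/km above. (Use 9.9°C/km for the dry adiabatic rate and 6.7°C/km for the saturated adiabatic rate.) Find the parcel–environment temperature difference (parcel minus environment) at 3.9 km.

-14.84°C (parcel cooler than environment)

Parcel:
  500–2000 m, dry: Δz = 1.5 km ⇒ ΔT = -14.85°C; T = -9.75°C
  2000–3900 m, saturated: Δz = 1.9 km ⇒ ΔT = -12.73°C; T = -22.48°C
Environment:
  500–2800 m, environment, lower layer: Δz = 2.3 km ⇒ ΔT = -7.13°C; T = -2.03°C
  2800–3900 m, environment, upper layer: Δz = 1.1 km ⇒ ΔT = -5.61°C; T = -7.64°C
T_parcel − T_env = -22.48 − (-7.64) = -14.84°C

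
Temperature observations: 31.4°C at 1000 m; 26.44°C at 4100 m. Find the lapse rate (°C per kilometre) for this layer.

1.6°C/km

Γ = −ΔT/Δz = (31.4 − 26.44) / (4100 − 1000) m
  = 4.96°C / 3.1 km = 1.6°C/km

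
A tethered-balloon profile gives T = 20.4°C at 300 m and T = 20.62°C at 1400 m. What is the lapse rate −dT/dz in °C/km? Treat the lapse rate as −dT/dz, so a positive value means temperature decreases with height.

-0.2°C/km

Γ = −ΔT/Δz = (20.4 − 20.62) / (1400 − 300) m
  = -0.22°C / 1.1 km = -0.2°C/km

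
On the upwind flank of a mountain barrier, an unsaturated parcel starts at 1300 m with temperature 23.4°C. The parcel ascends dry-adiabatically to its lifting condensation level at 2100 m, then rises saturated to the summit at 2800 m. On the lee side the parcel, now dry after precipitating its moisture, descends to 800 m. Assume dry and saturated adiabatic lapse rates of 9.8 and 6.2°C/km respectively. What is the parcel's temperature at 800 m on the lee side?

From 1300 m to 2100 m (dry): cools by 9.8 × 0.8 = 7.84°C, giving 15.56°C.
From 2100 m to 2800 m (saturated): cools by 6.2 × 0.7 = 4.34°C, giving 11.22°C.
From 2800 m to 800 m (dry descent): warms by 9.8 × 2 = 19.6°C, giving 30.82°C.

30.82°C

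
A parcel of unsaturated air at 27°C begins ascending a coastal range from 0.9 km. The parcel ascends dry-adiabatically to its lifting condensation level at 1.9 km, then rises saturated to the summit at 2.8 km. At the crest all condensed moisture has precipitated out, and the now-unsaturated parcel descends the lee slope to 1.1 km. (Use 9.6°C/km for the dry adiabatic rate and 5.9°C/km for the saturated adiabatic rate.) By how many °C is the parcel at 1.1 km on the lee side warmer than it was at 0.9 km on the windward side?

+1.41°C

Dry to 1900 m: -9.6 × 1 km = -9.6°C, so T = 17.4°C.
Saturated to 2800 m: -5.9 × 0.9 km = -5.31°C, so T = 12.09°C.
Dry descent to 1100 m: +9.6 × 1.7 km = +16.32°C, so T = 28.41°C.
Net change vs windward start: 28.41 − 27 = +1.41°C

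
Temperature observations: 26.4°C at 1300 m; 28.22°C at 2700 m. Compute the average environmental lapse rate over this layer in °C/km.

Γ = −ΔT/Δz = (26.4 − 28.22) / (2700 − 1300) m
  = -1.82°C / 1.4 km = -1.3°C/km

-1.3°C/km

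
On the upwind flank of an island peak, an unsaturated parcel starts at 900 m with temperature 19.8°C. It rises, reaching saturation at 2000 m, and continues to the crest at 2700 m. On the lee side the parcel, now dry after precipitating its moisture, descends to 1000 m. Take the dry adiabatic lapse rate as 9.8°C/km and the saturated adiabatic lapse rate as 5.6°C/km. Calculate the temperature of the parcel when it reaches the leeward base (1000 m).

21.76°C

From 900 m to 2000 m (dry): cools by 9.8 × 1.1 = 10.78°C, giving 9.02°C.
From 2000 m to 2700 m (saturated): cools by 5.6 × 0.7 = 3.92°C, giving 5.1°C.
From 2700 m to 1000 m (dry descent): warms by 9.8 × 1.7 = 16.66°C, giving 21.76°C.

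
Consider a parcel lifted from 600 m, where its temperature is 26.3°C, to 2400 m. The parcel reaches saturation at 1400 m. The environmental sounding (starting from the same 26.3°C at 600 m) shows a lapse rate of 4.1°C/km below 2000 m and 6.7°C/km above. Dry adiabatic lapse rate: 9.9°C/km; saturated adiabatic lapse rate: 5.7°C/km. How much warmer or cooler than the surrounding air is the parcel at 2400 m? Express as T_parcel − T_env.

-5.2°C (parcel cooler than environment)

Parcel:
  Dry to 1400 m: -9.9 × 0.8 km = -7.92°C, so T = 18.38°C.
  Saturated to 2400 m: -5.7 × 1 km = -5.7°C, so T = 12.68°C.
Environment:
  Environment, lower layer to 2000 m: -4.1 × 1.4 km = -5.74°C, so T = 20.56°C.
  Environment, upper layer to 2400 m: -6.7 × 0.4 km = -2.68°C, so T = 17.88°C.
T_parcel − T_env = 12.68 − 17.88 = -5.2°C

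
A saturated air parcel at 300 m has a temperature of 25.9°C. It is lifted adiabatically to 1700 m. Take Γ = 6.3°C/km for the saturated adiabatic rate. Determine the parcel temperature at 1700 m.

From 300 m to 1700 m (saturated adiabatic): cools by 6.3 × 1.4 = 8.82°C, giving 17.08°C.

17.08°C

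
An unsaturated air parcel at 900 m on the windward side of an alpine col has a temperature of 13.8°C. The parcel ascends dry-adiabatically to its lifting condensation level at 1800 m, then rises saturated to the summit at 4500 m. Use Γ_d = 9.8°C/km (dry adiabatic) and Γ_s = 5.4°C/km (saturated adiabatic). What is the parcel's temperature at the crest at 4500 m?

-9.6°C

Dry to 1800 m: -9.8 × 0.9 km = -8.82°C, so T = 4.98°C.
Saturated to 4500 m: -5.4 × 2.7 km = -14.58°C, so T = -9.6°C.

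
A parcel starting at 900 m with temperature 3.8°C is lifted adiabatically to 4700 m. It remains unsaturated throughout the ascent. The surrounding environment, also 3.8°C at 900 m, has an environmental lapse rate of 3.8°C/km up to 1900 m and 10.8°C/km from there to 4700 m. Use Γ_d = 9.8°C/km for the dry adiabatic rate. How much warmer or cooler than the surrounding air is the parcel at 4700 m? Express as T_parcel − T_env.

Parcel:
  From 900 m to 4700 m (dry): cools by 9.8 × 3.8 = 37.24°C, giving -33.44°C.
Environment:
  From 900 m to 1900 m (environment, lower layer): cools by 3.8 × 1 = 3.8°C, giving 0°C.
  From 1900 m to 4700 m (environment, upper layer): cools by 10.8 × 2.8 = 30.24°C, giving -30.24°C.
T_parcel − T_env = -33.44 − (-30.24) = -3.2°C

-3.2°C (parcel cooler than environment)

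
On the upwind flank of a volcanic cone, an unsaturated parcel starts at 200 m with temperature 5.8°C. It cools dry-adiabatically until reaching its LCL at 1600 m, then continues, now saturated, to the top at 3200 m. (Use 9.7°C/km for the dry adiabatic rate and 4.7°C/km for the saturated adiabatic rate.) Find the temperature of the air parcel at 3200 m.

200 → 1600 m (dry, 9.7°C/km): ΔT = -9.7 × 1.4 = -13.58°C → T = -7.78°C
1600 → 3200 m (saturated, 4.7°C/km): ΔT = -4.7 × 1.6 = -7.52°C → T = -15.3°C

-15.3°C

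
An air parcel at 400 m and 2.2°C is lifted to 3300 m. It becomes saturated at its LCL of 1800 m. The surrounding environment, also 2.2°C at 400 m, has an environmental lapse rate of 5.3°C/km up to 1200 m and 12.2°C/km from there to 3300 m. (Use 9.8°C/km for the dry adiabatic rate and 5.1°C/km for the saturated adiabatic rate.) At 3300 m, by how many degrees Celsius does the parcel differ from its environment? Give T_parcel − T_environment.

+8.49°C (parcel warmer than environment)

Parcel:
  400 → 1800 m (dry, 9.8°C/km): ΔT = -9.8 × 1.4 = -13.72°C → T = -11.52°C
  1800 → 3300 m (saturated, 5.1°C/km): ΔT = -5.1 × 1.5 = -7.65°C → T = -19.17°C
Environment:
  400 → 1200 m (environment, lower layer, 5.3°C/km): ΔT = -5.3 × 0.8 = -4.24°C → T = -2.04°C
  1200 → 3300 m (environment, upper layer, 12.2°C/km): ΔT = -12.2 × 2.1 = -25.62°C → T = -27.66°C
T_parcel − T_env = -19.17 − (-27.66) = +8.49°C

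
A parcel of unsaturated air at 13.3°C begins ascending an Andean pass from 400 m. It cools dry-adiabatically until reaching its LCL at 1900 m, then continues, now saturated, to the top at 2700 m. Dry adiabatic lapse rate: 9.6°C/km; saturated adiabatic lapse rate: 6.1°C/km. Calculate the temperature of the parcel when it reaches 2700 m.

-5.98°C

400 → 1900 m (dry, 9.6°C/km): ΔT = -9.6 × 1.5 = -14.4°C → T = -1.1°C
1900 → 2700 m (saturated, 6.1°C/km): ΔT = -6.1 × 0.8 = -4.88°C → T = -5.98°C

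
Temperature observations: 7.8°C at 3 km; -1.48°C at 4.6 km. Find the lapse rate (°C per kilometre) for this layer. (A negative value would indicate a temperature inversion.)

Γ = −ΔT/Δz = (7.8 − (-1.48)) / (4600 − 3000) m
  = 9.28°C / 1.6 km = 5.8°C/km

5.8°C/km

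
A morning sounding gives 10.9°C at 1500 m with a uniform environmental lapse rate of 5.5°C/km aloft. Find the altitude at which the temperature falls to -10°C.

Height above start = (10.9 − (-10)) / 5.5 = 3.8 km
Altitude = 1500 m + 3800 m = 5300 m

5300 m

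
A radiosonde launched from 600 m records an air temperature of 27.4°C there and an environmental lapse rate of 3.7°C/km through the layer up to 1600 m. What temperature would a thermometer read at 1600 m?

600 → 1600 m (environmental, 3.7°C/km): ΔT = -3.7 × 1 = -3.7°C → T = 23.7°C

23.7°C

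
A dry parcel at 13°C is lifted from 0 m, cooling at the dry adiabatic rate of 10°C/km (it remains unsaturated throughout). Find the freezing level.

Height above start = (13 − 0) / 10 = 1.3 km
Altitude = 0 m + 1300 m = 1300 m

1300 m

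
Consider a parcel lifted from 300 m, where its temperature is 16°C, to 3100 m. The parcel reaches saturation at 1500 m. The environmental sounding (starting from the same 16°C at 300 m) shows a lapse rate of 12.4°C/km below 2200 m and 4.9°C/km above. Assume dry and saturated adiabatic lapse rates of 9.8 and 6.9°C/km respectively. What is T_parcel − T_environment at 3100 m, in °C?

Parcel:
  From 300 m to 1500 m (dry): cools by 9.8 × 1.2 = 11.76°C, giving 4.24°C.
  From 1500 m to 3100 m (saturated): cools by 6.9 × 1.6 = 11.04°C, giving -6.8°C.
Environment:
  From 300 m to 2200 m (environment, lower layer): cools by 12.4 × 1.9 = 23.56°C, giving -7.56°C.
  From 2200 m to 3100 m (environment, upper layer): cools by 4.9 × 0.9 = 4.41°C, giving -11.97°C.
T_parcel − T_env = -6.8 − (-11.97) = +5.17°C

+5.17°C (parcel warmer than environment)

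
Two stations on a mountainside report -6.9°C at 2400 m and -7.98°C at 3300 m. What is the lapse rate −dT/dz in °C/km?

1.2°C/km

Γ = −ΔT/Δz = (-6.9 − (-7.98)) / (3300 − 2400) m
  = 1.08°C / 0.9 km = 1.2°C/km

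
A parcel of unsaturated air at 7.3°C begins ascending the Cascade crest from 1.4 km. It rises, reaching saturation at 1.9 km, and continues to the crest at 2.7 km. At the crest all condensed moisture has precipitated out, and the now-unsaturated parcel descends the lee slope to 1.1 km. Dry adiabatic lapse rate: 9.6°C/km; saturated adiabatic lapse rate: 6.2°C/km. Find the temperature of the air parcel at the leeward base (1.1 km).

From 1400 m to 1900 m (dry): cools by 9.6 × 0.5 = 4.8°C, giving 2.5°C.
From 1900 m to 2700 m (saturated): cools by 6.2 × 0.8 = 4.96°C, giving -2.46°C.
From 2700 m to 1100 m (dry descent): warms by 9.6 × 1.6 = 15.36°C, giving 12.9°C.

12.9°C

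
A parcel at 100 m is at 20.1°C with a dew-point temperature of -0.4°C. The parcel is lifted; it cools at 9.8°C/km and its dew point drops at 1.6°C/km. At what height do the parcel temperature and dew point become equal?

T and T_d converge at 9.8 − 1.6 = 8.2°C per km
Height above start = (20.1 − (-0.4)) / 8.2 = 2.5 km
LCL altitude = 100 m + 2500 m = 2600 m

2600 m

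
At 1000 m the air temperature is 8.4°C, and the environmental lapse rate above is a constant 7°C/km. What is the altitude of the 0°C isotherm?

Height above start = (8.4 − 0) / 7 = 1.2 km
Altitude = 1000 m + 1200 m = 2200 m

2200 m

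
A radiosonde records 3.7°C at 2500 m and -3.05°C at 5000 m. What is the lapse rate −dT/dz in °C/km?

2.7°C/km

Γ = −ΔT/Δz = (3.7 − (-3.05)) / (5000 − 2500) m
  = 6.75°C / 2.5 km = 2.7°C/km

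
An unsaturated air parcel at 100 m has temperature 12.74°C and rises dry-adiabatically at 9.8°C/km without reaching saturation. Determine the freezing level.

1400 m

Height above start = (12.74 − 0) / 9.8 = 1.3 km
Altitude = 100 m + 1300 m = 1400 m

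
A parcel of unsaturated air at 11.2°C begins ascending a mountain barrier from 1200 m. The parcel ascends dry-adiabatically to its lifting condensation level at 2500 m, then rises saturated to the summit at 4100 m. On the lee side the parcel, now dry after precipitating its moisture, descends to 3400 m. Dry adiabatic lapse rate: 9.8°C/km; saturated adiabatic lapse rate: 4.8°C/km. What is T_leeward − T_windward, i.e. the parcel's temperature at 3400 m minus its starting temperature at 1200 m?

From 1200 m to 2500 m (dry): cools by 9.8 × 1.3 = 12.74°C, giving -1.54°C.
From 2500 m to 4100 m (saturated): cools by 4.8 × 1.6 = 7.68°C, giving -9.22°C.
From 4100 m to 3400 m (dry descent): warms by 9.8 × 0.7 = 6.86°C, giving -2.36°C.
Net change vs windward start: -2.36 − 11.2 = -13.56°C

-13.56°C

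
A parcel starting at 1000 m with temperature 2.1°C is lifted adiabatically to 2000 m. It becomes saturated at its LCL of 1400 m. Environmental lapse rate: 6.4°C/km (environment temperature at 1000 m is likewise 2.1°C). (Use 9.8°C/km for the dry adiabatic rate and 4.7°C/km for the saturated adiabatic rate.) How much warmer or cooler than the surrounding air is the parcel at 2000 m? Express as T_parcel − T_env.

Parcel:
  1000 → 1400 m (dry, 9.8°C/km): ΔT = -9.8 × 0.4 = -3.92°C → T = -1.82°C
  1400 → 2000 m (saturated, 4.7°C/km): ΔT = -4.7 × 0.6 = -2.82°C → T = -4.64°C
Environment:
  1000 → 2000 m (environment, 6.4°C/km): ΔT = -6.4 × 1 = -6.4°C → T = -4.3°C
T_parcel − T_env = -4.64 − (-4.3) = -0.34°C

-0.34°C (parcel cooler than environment)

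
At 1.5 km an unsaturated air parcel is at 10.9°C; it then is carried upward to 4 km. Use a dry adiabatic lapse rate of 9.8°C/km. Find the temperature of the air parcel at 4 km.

-13.6°C

1500 → 4000 m (dry adiabatic, 9.8°C/km): ΔT = -9.8 × 2.5 = -24.5°C → T = -13.6°C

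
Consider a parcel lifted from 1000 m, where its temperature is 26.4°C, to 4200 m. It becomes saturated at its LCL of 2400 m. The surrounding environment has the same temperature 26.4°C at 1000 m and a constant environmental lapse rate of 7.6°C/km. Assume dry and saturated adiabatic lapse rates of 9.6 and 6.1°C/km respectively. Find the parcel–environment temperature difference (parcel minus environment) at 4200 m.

-0.1°C (parcel cooler than environment)

Parcel:
  1000 → 2400 m (dry, 9.6°C/km): ΔT = -9.6 × 1.4 = -13.44°C → T = 12.96°C
  2400 → 4200 m (saturated, 6.1°C/km): ΔT = -6.1 × 1.8 = -10.98°C → T = 1.98°C
Environment:
  1000 → 4200 m (environment, 7.6°C/km): ΔT = -7.6 × 3.2 = -24.32°C → T = 2.08°C
T_parcel − T_env = 1.98 − 2.08 = -0.1°C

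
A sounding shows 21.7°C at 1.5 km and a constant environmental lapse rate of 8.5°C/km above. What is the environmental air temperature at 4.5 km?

1500–4500 m, environmental: Δz = 3 km ⇒ ΔT = -25.5°C; T = -3.8°C

-3.8°C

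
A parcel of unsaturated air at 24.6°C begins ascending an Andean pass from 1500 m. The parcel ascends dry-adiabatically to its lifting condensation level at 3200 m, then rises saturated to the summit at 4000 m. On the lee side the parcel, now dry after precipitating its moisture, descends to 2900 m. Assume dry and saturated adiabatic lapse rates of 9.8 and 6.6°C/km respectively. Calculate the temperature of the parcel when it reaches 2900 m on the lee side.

From 1500 m to 3200 m (dry): cools by 9.8 × 1.7 = 16.66°C, giving 7.94°C.
From 3200 m to 4000 m (saturated): cools by 6.6 × 0.8 = 5.28°C, giving 2.66°C.
From 4000 m to 2900 m (dry descent): warms by 9.8 × 1.1 = 10.78°C, giving 13.44°C.

13.44°C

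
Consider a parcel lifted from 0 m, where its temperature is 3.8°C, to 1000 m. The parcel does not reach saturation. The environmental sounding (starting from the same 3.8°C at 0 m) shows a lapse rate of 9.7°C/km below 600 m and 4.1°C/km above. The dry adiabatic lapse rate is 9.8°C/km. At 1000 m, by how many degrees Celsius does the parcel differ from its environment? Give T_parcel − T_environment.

Parcel:
  Dry to 1000 m: -9.8 × 1 km = -9.8°C, so T = -6°C.
Environment:
  Environment, lower layer to 600 m: -9.7 × 0.6 km = -5.82°C, so T = -2.02°C.
  Environment, upper layer to 1000 m: -4.1 × 0.4 km = -1.64°C, so T = -3.66°C.
T_parcel − T_env = -6 − (-3.66) = -2.34°C

-2.34°C (parcel cooler than environment)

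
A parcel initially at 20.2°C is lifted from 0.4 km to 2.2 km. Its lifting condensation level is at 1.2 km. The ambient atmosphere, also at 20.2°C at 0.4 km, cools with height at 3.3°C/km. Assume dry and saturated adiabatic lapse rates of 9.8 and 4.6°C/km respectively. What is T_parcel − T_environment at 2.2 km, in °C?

-6.5°C (parcel cooler than environment)

Parcel:
  400 → 1200 m (dry, 9.8°C/km): ΔT = -9.8 × 0.8 = -7.84°C → T = 12.36°C
  1200 → 2200 m (saturated, 4.6°C/km): ΔT = -4.6 × 1 = -4.6°C → T = 7.76°C
Environment:
  400 → 2200 m (environment, 3.3°C/km): ΔT = -3.3 × 1.8 = -5.94°C → T = 14.26°C
T_parcel − T_env = 7.76 − 14.26 = -6.5°C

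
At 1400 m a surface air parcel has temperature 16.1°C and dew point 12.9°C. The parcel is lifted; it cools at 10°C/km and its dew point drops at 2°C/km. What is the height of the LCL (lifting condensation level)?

1800 m

T and T_d converge at 10 − 2 = 8°C per km
Height above start = (16.1 − 12.9) / 8 = 0.4 km
LCL altitude = 1400 m + 400 m = 1800 m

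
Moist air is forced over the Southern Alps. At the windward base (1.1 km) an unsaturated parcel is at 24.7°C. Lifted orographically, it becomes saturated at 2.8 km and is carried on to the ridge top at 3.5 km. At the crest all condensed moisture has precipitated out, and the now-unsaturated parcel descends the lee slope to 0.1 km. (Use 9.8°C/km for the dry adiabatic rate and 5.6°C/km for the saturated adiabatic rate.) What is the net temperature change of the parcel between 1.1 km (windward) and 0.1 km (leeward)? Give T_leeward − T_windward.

From 1100 m to 2800 m (dry): cools by 9.8 × 1.7 = 16.66°C, giving 8.04°C.
From 2800 m to 3500 m (saturated): cools by 5.6 × 0.7 = 3.92°C, giving 4.12°C.
From 3500 m to 100 m (dry descent): warms by 9.8 × 3.4 = 33.32°C, giving 37.44°C.
Net change vs windward start: 37.44 − 24.7 = +12.74°C

+12.74°C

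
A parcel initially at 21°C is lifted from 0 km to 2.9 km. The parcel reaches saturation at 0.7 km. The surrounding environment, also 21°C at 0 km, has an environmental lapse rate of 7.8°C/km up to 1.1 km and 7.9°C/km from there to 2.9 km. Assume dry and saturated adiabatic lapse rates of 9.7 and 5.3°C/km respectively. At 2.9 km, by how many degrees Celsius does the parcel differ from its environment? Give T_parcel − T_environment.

Parcel:
  0–700 m, dry: Δz = 0.7 km ⇒ ΔT = -6.79°C; T = 14.21°C
  700–2900 m, saturated: Δz = 2.2 km ⇒ ΔT = -11.66°C; T = 2.55°C
Environment:
  0–1100 m, environment, lower layer: Δz = 1.1 km ⇒ ΔT = -8.58°C; T = 12.42°C
  1100–2900 m, environment, upper layer: Δz = 1.8 km ⇒ ΔT = -14.22°C; T = -1.8°C
T_parcel − T_env = 2.55 − (-1.8) = +4.35°C

+4.35°C (parcel warmer than environment)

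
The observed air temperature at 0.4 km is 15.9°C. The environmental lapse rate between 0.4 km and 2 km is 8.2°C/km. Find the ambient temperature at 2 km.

2.78°C

From 400 m to 2000 m (environmental): cools by 8.2 × 1.6 = 13.12°C, giving 2.78°C.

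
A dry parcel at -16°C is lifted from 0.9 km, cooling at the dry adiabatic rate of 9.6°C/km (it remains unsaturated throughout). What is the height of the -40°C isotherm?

Height above start = (-16 − (-40)) / 9.6 = 2.5 km
Altitude = 900 m + 2500 m = 3400 m

3.4 km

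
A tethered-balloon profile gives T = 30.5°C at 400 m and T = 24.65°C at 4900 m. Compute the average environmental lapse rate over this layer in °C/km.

Γ = −ΔT/Δz = (30.5 − 24.65) / (4900 − 400) m
  = 5.85°C / 4.5 km = 1.3°C/km

1.3°C/km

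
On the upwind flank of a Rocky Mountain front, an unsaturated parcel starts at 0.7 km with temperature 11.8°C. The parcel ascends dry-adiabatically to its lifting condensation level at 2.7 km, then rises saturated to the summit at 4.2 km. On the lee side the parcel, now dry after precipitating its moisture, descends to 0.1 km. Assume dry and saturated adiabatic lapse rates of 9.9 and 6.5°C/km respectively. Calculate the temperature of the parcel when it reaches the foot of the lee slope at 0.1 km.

22.84°C

Dry to 2700 m: -9.9 × 2 km = -19.8°C, so T = -8°C.
Saturated to 4200 m: -6.5 × 1.5 km = -9.75°C, so T = -17.75°C.
Dry descent to 100 m: +9.9 × 4.1 km = +40.59°C, so T = 22.84°C.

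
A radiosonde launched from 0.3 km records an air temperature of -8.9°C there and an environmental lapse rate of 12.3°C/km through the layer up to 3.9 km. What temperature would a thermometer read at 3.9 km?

300–3900 m, environmental: Δz = 3.6 km ⇒ ΔT = -44.28°C; T = -53.18°C

-53.18°C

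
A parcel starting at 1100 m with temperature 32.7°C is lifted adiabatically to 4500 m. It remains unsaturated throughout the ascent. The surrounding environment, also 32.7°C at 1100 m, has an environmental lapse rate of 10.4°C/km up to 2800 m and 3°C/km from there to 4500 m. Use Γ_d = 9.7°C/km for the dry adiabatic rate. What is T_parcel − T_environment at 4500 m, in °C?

-10.2°C (parcel cooler than environment)

Parcel:
  Dry to 4500 m: -9.7 × 3.4 km = -32.98°C, so T = -0.28°C.
Environment:
  Environment, lower layer to 2800 m: -10.4 × 1.7 km = -17.68°C, so T = 15.02°C.
  Environment, upper layer to 4500 m: -3 × 1.7 km = -5.1°C, so T = 9.92°C.
T_parcel − T_env = -0.28 − 9.92 = -10.2°C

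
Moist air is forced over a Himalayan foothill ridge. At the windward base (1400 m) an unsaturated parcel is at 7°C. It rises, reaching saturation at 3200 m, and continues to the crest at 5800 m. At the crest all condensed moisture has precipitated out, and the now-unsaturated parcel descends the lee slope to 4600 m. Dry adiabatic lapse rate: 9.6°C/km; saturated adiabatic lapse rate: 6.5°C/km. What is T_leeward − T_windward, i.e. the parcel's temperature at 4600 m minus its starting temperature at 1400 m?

-22.66°C

1400 → 3200 m (dry, 9.6°C/km): ΔT = -9.6 × 1.8 = -17.28°C → T = -10.28°C
3200 → 5800 m (saturated, 6.5°C/km): ΔT = -6.5 × 2.6 = -16.9°C → T = -27.18°C
5800 → 4600 m (dry descent, 9.6°C/km): ΔT = +9.6 × 1.2 = +11.52°C → T = -15.66°C
Net change vs windward start: -15.66 − 7 = -22.66°C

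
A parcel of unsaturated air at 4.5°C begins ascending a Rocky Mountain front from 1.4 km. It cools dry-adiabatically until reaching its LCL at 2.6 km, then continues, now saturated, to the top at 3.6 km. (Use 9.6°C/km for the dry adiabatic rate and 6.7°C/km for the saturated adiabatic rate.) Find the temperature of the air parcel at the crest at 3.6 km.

From 1400 m to 2600 m (dry): cools by 9.6 × 1.2 = 11.52°C, giving -7.02°C.
From 2600 m to 3600 m (saturated): cools by 6.7 × 1 = 6.7°C, giving -13.72°C.

-13.72°C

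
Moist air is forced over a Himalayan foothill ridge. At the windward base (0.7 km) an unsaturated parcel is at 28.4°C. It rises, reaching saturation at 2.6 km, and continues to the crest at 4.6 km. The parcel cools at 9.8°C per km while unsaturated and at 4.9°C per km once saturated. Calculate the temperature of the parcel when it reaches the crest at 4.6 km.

-0.02°C

Dry to 2600 m: -9.8 × 1.9 km = -18.62°C, so T = 9.78°C.
Saturated to 4600 m: -4.9 × 2 km = -9.8°C, so T = -0.02°C.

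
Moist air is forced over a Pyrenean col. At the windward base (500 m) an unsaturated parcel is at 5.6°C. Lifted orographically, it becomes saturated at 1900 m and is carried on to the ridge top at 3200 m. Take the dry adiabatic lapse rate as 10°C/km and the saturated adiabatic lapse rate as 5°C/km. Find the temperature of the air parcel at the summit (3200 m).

500 → 1900 m (dry, 10°C/km): ΔT = -10 × 1.4 = -14°C → T = -8.4°C
1900 → 3200 m (saturated, 5°C/km): ΔT = -5 × 1.3 = -6.5°C → T = -14.9°C

-14.9°C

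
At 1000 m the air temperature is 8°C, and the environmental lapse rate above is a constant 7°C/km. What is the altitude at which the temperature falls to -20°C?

5000 m

Height above start = (8 − (-20)) / 7 = 4 km
Altitude = 1000 m + 4000 m = 5000 m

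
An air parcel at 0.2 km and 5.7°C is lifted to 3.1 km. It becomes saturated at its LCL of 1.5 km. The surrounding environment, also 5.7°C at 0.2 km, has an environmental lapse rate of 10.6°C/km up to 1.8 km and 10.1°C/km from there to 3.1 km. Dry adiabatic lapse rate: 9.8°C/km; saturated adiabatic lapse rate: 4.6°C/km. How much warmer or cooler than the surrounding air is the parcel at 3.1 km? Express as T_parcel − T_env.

Parcel:
  200 → 1500 m (dry, 9.8°C/km): ΔT = -9.8 × 1.3 = -12.74°C → T = -7.04°C
  1500 → 3100 m (saturated, 4.6°C/km): ΔT = -4.6 × 1.6 = -7.36°C → T = -14.4°C
Environment:
  200 → 1800 m (environment, lower layer, 10.6°C/km): ΔT = -10.6 × 1.6 = -16.96°C → T = -11.26°C
  1800 → 3100 m (environment, upper layer, 10.1°C/km): ΔT = -10.1 × 1.3 = -13.13°C → T = -24.39°C
T_parcel − T_env = -14.4 − (-24.39) = +9.99°C

+9.99°C (parcel warmer than environment)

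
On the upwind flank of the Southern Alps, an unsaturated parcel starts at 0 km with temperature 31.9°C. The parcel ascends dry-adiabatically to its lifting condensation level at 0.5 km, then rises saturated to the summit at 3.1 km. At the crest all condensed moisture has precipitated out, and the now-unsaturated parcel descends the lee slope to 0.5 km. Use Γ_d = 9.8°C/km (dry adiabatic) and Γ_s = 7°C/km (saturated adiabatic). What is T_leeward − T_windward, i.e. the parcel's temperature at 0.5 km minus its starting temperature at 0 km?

+2.38°C

From 0 m to 500 m (dry): cools by 9.8 × 0.5 = 4.9°C, giving 27°C.
From 500 m to 3100 m (saturated): cools by 7 × 2.6 = 18.2°C, giving 8.8°C.
From 3100 m to 500 m (dry descent): warms by 9.8 × 2.6 = 25.48°C, giving 34.28°C.
Net change vs windward start: 34.28 − 31.9 = +2.38°C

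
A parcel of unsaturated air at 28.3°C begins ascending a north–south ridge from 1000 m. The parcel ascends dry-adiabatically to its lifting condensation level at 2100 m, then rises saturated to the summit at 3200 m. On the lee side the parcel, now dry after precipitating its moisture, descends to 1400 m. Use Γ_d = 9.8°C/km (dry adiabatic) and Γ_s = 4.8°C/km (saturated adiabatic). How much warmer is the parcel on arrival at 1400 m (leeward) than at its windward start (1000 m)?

+1.58°C

From 1000 m to 2100 m (dry): cools by 9.8 × 1.1 = 10.78°C, giving 17.52°C.
From 2100 m to 3200 m (saturated): cools by 4.8 × 1.1 = 5.28°C, giving 12.24°C.
From 3200 m to 1400 m (dry descent): warms by 9.8 × 1.8 = 17.64°C, giving 29.88°C.
Net change vs windward start: 29.88 − 28.3 = +1.58°C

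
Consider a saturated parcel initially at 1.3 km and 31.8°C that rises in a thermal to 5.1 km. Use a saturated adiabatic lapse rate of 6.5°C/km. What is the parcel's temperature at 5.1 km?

Saturated adiabatic to 5100 m: -6.5 × 3.8 km = -24.7°C, so T = 7.1°C.

7.1°C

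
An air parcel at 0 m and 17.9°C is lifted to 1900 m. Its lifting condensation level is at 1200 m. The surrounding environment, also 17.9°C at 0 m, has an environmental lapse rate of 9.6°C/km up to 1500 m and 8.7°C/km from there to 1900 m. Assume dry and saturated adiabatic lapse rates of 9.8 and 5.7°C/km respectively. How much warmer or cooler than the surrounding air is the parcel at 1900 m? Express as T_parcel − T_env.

+2.13°C (parcel warmer than environment)

Parcel:
  0–1200 m, dry: Δz = 1.2 km ⇒ ΔT = -11.76°C; T = 6.14°C
  1200–1900 m, saturated: Δz = 0.7 km ⇒ ΔT = -3.99°C; T = 2.15°C
Environment:
  0–1500 m, environment, lower layer: Δz = 1.5 km ⇒ ΔT = -14.4°C; T = 3.5°C
  1500–1900 m, environment, upper layer: Δz = 0.4 km ⇒ ΔT = -3.48°C; T = 0.02°C
T_parcel − T_env = 2.15 − 0.02 = +2.13°C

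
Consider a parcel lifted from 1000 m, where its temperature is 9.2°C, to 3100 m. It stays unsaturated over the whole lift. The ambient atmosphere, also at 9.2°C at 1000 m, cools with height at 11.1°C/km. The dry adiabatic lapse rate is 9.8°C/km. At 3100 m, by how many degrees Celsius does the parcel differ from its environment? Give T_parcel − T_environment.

+2.73°C (parcel warmer than environment)

Parcel:
  From 1000 m to 3100 m (dry): cools by 9.8 × 2.1 = 20.58°C, giving -11.38°C.
Environment:
  From 1000 m to 3100 m (environment): cools by 11.1 × 2.1 = 23.31°C, giving -14.11°C.
T_parcel − T_env = -11.38 − (-14.11) = +2.73°C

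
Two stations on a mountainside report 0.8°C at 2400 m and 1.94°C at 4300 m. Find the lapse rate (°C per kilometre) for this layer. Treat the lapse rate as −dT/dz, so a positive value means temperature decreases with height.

Γ = −ΔT/Δz = (0.8 − 1.94) / (4300 − 2400) m
  = -1.14°C / 1.9 km = -0.6°C/km

-0.6°C/km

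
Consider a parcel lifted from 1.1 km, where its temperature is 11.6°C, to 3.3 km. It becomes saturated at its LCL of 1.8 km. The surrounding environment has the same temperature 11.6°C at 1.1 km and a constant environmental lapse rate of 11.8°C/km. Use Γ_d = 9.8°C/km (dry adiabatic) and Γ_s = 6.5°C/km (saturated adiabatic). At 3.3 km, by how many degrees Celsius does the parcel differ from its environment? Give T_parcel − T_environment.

Parcel:
  From 1100 m to 1800 m (dry): cools by 9.8 × 0.7 = 6.86°C, giving 4.74°C.
  From 1800 m to 3300 m (saturated): cools by 6.5 × 1.5 = 9.75°C, giving -5.01°C.
Environment:
  From 1100 m to 3300 m (environment): cools by 11.8 × 2.2 = 25.96°C, giving -14.36°C.
T_parcel − T_env = -5.01 − (-14.36) = +9.35°C

+9.35°C (parcel warmer than environment)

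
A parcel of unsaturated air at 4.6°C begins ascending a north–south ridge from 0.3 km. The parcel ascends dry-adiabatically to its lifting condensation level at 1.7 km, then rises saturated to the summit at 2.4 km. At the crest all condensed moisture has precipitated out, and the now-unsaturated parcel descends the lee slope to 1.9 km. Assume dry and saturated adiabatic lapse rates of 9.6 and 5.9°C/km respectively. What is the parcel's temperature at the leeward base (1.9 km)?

From 300 m to 1700 m (dry): cools by 9.6 × 1.4 = 13.44°C, giving -8.84°C.
From 1700 m to 2400 m (saturated): cools by 5.9 × 0.7 = 4.13°C, giving -12.97°C.
From 2400 m to 1900 m (dry descent): warms by 9.6 × 0.5 = 4.8°C, giving -8.17°C.

-8.17°C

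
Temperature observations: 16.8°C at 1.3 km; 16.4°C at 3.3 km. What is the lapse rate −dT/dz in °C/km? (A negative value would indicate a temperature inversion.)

Γ = −ΔT/Δz = (16.8 − 16.4) / (3300 − 1300) m
  = 0.4°C / 2 km = 0.2°C/km

0.2°C/km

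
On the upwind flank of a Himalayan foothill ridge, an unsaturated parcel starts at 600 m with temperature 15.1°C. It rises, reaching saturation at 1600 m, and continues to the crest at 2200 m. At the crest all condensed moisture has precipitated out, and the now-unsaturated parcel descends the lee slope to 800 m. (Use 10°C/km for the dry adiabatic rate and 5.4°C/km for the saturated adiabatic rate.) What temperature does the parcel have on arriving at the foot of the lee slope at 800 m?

From 600 m to 1600 m (dry): cools by 10 × 1 = 10°C, giving 5.1°C.
From 1600 m to 2200 m (saturated): cools by 5.4 × 0.6 = 3.24°C, giving 1.86°C.
From 2200 m to 800 m (dry descent): warms by 10 × 1.4 = 14°C, giving 15.86°C.

15.86°C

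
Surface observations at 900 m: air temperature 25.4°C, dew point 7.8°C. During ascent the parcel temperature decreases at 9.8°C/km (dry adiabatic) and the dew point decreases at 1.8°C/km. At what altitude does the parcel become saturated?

3100 m

T and T_d converge at 9.8 − 1.8 = 8°C per km
Height above start = (25.4 − 7.8) / 8 = 2.2 km
LCL altitude = 900 m + 2200 m = 3100 m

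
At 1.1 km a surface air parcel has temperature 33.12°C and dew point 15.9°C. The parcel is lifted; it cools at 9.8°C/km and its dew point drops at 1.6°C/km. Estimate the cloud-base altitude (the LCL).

T and T_d converge at 9.8 − 1.6 = 8.2°C per km
Height above start = (33.12 − 15.9) / 8.2 = 2.1 km
LCL altitude = 1100 m + 2100 m = 3200 m

3.2 km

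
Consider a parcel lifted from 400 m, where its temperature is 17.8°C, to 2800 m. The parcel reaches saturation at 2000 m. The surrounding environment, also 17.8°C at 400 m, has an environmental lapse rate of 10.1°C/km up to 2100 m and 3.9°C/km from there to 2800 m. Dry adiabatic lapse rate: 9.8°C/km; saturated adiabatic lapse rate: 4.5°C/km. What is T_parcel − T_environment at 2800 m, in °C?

+0.62°C (parcel warmer than environment)

Parcel:
  From 400 m to 2000 m (dry): cools by 9.8 × 1.6 = 15.68°C, giving 2.12°C.
  From 2000 m to 2800 m (saturated): cools by 4.5 × 0.8 = 3.6°C, giving -1.48°C.
Environment:
  From 400 m to 2100 m (environment, lower layer): cools by 10.1 × 1.7 = 17.17°C, giving 0.63°C.
  From 2100 m to 2800 m (environment, upper layer): cools by 3.9 × 0.7 = 2.73°C, giving -2.1°C.
T_parcel − T_env = -1.48 − (-2.1) = +0.62°C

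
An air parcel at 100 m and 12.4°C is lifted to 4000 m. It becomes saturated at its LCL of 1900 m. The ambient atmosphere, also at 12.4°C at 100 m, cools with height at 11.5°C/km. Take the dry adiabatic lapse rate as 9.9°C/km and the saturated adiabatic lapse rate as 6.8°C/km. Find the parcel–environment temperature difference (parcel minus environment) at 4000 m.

+12.75°C (parcel warmer than environment)

Parcel:
  Dry to 1900 m: -9.9 × 1.8 km = -17.82°C, so T = -5.42°C.
  Saturated to 4000 m: -6.8 × 2.1 km = -14.28°C, so T = -19.7°C.
Environment:
  Environment to 4000 m: -11.5 × 3.9 km = -44.85°C, so T = -32.45°C.
T_parcel − T_env = -19.7 − (-32.45) = +12.75°C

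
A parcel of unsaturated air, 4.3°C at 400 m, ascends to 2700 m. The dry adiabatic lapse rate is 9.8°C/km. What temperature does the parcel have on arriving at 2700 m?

400–2700 m, dry adiabatic: Δz = 2.3 km ⇒ ΔT = -22.54°C; T = -18.24°C

-18.24°C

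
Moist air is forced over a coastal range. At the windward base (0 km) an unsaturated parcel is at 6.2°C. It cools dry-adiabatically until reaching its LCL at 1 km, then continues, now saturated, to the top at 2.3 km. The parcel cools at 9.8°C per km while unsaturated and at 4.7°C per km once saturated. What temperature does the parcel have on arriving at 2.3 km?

-9.71°C

0 → 1000 m (dry, 9.8°C/km): ΔT = -9.8 × 1 = -9.8°C → T = -3.6°C
1000 → 2300 m (saturated, 4.7°C/km): ΔT = -4.7 × 1.3 = -6.11°C → T = -9.71°C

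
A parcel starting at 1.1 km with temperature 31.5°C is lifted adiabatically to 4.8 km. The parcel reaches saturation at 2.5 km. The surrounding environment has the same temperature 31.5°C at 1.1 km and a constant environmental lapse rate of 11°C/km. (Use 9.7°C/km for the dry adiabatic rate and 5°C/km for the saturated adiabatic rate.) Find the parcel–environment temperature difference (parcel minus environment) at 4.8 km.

Parcel:
  From 1100 m to 2500 m (dry): cools by 9.7 × 1.4 = 13.58°C, giving 17.92°C.
  From 2500 m to 4800 m (saturated): cools by 5 × 2.3 = 11.5°C, giving 6.42°C.
Environment:
  From 1100 m to 4800 m (environment): cools by 11 × 3.7 = 40.7°C, giving -9.2°C.
T_parcel − T_env = 6.42 − (-9.2) = +15.62°C

+15.62°C (parcel warmer than environment)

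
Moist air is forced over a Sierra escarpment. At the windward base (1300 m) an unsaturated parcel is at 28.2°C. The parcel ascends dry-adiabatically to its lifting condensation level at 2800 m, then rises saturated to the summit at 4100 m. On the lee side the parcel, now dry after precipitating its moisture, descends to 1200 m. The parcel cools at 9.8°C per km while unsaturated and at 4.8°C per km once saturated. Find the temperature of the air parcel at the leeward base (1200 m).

35.68°C

From 1300 m to 2800 m (dry): cools by 9.8 × 1.5 = 14.7°C, giving 13.5°C.
From 2800 m to 4100 m (saturated): cools by 4.8 × 1.3 = 6.24°C, giving 7.26°C.
From 4100 m to 1200 m (dry descent): warms by 9.8 × 2.9 = 28.42°C, giving 35.68°C.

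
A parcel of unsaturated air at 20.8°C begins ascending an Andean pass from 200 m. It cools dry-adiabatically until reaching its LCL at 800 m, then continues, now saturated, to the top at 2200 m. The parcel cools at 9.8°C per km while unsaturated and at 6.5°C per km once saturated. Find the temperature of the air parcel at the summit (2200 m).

5.82°C

Dry to 800 m: -9.8 × 0.6 km = -5.88°C, so T = 14.92°C.
Saturated to 2200 m: -6.5 × 1.4 km = -9.1°C, so T = 5.82°C.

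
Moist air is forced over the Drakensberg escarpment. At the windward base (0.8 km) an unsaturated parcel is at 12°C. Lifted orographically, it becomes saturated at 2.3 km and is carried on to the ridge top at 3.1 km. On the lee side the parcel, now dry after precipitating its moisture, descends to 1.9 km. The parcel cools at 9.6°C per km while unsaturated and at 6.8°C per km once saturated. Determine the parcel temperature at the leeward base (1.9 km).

From 800 m to 2300 m (dry): cools by 9.6 × 1.5 = 14.4°C, giving -2.4°C.
From 2300 m to 3100 m (saturated): cools by 6.8 × 0.8 = 5.44°C, giving -7.84°C.
From 3100 m to 1900 m (dry descent): warms by 9.6 × 1.2 = 11.52°C, giving 3.68°C.

3.68°C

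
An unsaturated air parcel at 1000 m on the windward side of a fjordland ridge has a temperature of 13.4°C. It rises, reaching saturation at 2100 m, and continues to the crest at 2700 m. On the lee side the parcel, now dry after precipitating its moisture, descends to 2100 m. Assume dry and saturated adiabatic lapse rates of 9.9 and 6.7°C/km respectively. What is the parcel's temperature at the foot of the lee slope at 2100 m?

Dry to 2100 m: -9.9 × 1.1 km = -10.89°C, so T = 2.51°C.
Saturated to 2700 m: -6.7 × 0.6 km = -4.02°C, so T = -1.51°C.
Dry descent to 2100 m: +9.9 × 0.6 km = +5.94°C, so T = 4.43°C.

4.43°C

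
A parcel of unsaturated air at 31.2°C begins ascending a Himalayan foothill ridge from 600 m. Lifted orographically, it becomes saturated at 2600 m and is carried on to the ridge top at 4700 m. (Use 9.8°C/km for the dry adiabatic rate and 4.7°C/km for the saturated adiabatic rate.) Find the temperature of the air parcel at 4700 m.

1.73°C

Dry to 2600 m: -9.8 × 2 km = -19.6°C, so T = 11.6°C.
Saturated to 4700 m: -4.7 × 2.1 km = -9.87°C, so T = 1.73°C.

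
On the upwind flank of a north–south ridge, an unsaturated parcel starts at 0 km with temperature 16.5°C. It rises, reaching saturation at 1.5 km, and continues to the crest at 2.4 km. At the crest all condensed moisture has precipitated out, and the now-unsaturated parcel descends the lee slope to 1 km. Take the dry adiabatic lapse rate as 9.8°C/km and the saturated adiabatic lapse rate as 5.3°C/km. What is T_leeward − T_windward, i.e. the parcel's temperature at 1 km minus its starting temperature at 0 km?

0 → 1500 m (dry, 9.8°C/km): ΔT = -9.8 × 1.5 = -14.7°C → T = 1.8°C
1500 → 2400 m (saturated, 5.3°C/km): ΔT = -5.3 × 0.9 = -4.77°C → T = -2.97°C
2400 → 1000 m (dry descent, 9.8°C/km): ΔT = +9.8 × 1.4 = +13.72°C → T = 10.75°C
Net change vs windward start: 10.75 − 16.5 = -5.75°C

-5.75°C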